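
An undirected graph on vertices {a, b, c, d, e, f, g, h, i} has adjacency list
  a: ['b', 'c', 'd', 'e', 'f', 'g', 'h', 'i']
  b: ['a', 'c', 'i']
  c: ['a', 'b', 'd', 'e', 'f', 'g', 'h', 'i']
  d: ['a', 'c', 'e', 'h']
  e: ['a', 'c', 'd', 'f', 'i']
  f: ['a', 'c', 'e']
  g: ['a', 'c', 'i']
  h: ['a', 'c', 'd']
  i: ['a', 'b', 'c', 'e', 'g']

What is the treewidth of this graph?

A width-3 tree decomposition is:
Bags: B1 = {a, c, e, i}  B2 = {a, c, g, i}  B3 = {a, c, e, f}  B4 = {a, b, c, i}  B5 = {a, c, d, e}  B6 = {a, c, d, h}
Tree: B1–B2, B1–B3, B1–B4, B3–B5, B5–B6
The largest bag has 4 vertices, giving width 3; this decomposition certifies tw(G) ≤ 3. Conversely, {a, c, d, e} is a clique of size 4, and the vertices of any clique must share a bag in every tree decomposition; so some bag has ≥ 4 vertices and tw(G) ≥ 3. The upper and lower bounds meet at 3, so that is the treewidth.

3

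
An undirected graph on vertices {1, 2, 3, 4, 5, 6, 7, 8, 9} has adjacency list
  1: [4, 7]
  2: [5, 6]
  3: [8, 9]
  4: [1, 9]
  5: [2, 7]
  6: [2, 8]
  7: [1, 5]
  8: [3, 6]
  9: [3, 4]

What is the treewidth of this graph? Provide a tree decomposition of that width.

Every bag has size at most 3, so the width is 3 − 1 = 2 and tw(G) ≤ 2. The edges 3–8–6–2–5–7–1–4–9–3 form a cycle, so G is not a tree and its treewidth is at least 2. The upper and lower bounds meet at 2, so that is the treewidth.

Treewidth 2.
Bags: B1 = {3, 6, 8}  B2 = {2, 3, 6}  B3 = {2, 3, 5}  B4 = {3, 5, 7}  B5 = {1, 3, 7}  B6 = {1, 3, 4}  B7 = {3, 4, 9}
Tree: B1–B2, B2–B3, B3–B4, B4–B5, B5–B6, B6–B7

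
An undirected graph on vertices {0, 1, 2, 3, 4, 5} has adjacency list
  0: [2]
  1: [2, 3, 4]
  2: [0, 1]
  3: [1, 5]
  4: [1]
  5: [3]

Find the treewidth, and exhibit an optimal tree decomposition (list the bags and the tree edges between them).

Every bag has size at most 2, so the width is 2 − 1 = 1 and tw(G) ≤ 1. Since G has at least one edge (e.g. 2–1), it is not an edgeless graph, so tw(G) ≥ 1. Combining the bounds, tw(G) = 1.

Treewidth 1.
Bags: B1 = {1, 2}  B2 = {1, 3}  B3 = {1, 4}  B4 = {3, 5}  B5 = {0, 2}
Tree: B1–B2, B2–B3, B2–B4, B1–B5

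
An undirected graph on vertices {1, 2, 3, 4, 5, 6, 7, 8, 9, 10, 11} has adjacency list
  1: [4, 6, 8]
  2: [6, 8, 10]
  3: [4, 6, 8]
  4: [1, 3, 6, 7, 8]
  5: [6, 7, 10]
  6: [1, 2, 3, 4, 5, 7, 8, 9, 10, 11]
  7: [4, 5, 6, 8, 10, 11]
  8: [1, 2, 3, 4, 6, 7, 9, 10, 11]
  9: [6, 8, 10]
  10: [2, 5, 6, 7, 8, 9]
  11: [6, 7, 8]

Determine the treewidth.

A width-3 tree decomposition is:
Bags: B1 = {6, 7, 8, 11}  B2 = {6, 7, 8, 10}  B3 = {4, 6, 7, 8}  B4 = {1, 4, 6, 8}  B5 = {2, 6, 8, 10}  B6 = {5, 6, 7, 10}  B7 = {6, 8, 9, 10}  B8 = {3, 4, 6, 8}
Tree: B1–B2, B2–B3, B3–B4, B2–B5, B2–B6, B5–B7, B4–B8
Every bag has size at most 4, so the width is 4 − 1 = 3 and tw(G) ≤ 3. On the other hand G contains the 4-clique {2, 6, 8, 10}. A clique must lie in a single bag of any decomposition, so no decomposition can have width below 3. Combining the bounds, tw(G) = 3.

3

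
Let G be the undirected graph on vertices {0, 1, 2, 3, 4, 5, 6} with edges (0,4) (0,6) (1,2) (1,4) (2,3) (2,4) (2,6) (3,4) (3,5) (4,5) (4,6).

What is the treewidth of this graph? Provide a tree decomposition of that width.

The largest bag has 3 vertices, giving width 2; this decomposition certifies tw(G) ≤ 2. Conversely, {0, 4, 6} is a clique of size 3, and the vertices of any clique must share a bag in every tree decomposition; so some bag has ≥ 3 vertices and tw(G) ≥ 2. Combining the bounds, tw(G) = 2.

Treewidth 2.
Bags: B1 = {2, 4, 6}  B2 = {0, 4, 6}  B3 = {2, 3, 4}  B4 = {3, 4, 5}  B5 = {1, 2, 4}
Tree: B1–B2, B1–B3, B3–B4, B3–B5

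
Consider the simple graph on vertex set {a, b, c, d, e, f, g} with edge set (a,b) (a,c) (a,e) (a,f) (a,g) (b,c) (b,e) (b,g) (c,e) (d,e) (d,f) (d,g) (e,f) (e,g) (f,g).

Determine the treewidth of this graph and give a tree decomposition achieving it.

Every bag has size at most 4, so the width is 4 − 1 = 3 and tw(G) ≤ 3. Conversely, {d, e, f, g} is a clique of size 4, and the vertices of any clique must share a bag in every tree decomposition; so some bag has ≥ 4 vertices and tw(G) ≥ 3. The upper and lower bounds meet at 3, so that is the treewidth.

Treewidth 3.
One optimal decomposition is:
Bags: B1 = {a, e, f, g}  B2 = {a, b, e, g}  B3 = {a, b, c, e}  B4 = {d, e, f, g}
Tree: B1–B2, B2–B3, B1–B4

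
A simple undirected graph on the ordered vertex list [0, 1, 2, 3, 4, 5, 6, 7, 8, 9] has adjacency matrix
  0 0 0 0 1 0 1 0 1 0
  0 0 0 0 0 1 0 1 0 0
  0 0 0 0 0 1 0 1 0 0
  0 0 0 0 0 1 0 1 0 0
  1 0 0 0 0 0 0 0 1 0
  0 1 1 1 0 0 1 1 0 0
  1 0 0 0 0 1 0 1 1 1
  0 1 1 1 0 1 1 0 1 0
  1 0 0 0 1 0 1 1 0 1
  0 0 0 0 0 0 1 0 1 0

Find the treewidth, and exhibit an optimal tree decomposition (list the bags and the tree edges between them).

Treewidth 2.
Bags: B1 = {0, 6, 8}  B2 = {6, 7, 8}  B3 = {5, 6, 7}  B4 = {2, 5, 7}  B5 = {0, 4, 8}  B6 = {6, 8, 9}  B7 = {1, 5, 7}  B8 = {3, 5, 7}
Tree: B1–B2, B2–B3, B3–B4, B1–B5, B1–B6, B4–B7, B7–B8

Every bag has size at most 3, so the width is 3 − 1 = 2 and tw(G) ≤ 2. On the other hand G contains the 3-clique {0, 4, 8}. A clique must lie in a single bag of any decomposition, so no decomposition can have width below 2. Therefore the treewidth is 2.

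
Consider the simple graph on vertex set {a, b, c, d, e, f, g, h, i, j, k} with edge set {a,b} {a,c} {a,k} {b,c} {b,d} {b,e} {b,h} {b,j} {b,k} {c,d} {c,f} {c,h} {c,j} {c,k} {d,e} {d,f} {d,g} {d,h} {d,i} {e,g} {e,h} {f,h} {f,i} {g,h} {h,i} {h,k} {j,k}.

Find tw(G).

A width-3 tree decomposition is:
Bags: B1 = {b, c, h, k}  B2 = {b, c, d, h}  B3 = {b, c, j, k}  B4 = {b, d, e, h}  B5 = {c, d, f, h}  B6 = {a, b, c, k}  B7 = {d, f, h, i}  B8 = {d, e, g, h}
Tree: B1–B2, B1–B3, B2–B4, B2–B5, B3–B6, B5–B7, B4–B8
Each bag holds 4 vertices, so the decomposition has width 3, which upper-bounds the treewidth. For the lower bound, the 4 vertices {b, c, j, k} are pairwise adjacent, and any tree decomposition puts a clique entirely inside one bag — forcing width ≥ 3. The upper and lower bounds meet at 3, so that is the treewidth.

3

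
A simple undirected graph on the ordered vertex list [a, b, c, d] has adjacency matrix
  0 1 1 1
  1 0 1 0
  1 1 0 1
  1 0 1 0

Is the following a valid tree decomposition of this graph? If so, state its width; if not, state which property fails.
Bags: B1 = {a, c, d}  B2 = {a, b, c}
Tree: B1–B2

Every vertex of G appears in some bag (union = {a, b, c, d}); every edge is covered by a bag; and for each vertex v the set of bags containing v is connected in the bag tree. The decomposition is therefore valid. The largest bag has 3 vertices, so the width is 2.

Yes; width 2.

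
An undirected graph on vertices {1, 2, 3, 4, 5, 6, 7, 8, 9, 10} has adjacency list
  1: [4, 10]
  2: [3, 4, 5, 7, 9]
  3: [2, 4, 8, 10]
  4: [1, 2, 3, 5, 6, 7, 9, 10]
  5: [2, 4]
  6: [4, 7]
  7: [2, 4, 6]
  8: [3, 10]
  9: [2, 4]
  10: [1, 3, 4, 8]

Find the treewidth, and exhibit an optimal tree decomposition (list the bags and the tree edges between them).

Each bag holds 3 vertices, so the decomposition has width 2, which upper-bounds the treewidth. Conversely, {3, 8, 10} is a clique of size 3, and the vertices of any clique must share a bag in every tree decomposition; so some bag has ≥ 3 vertices and tw(G) ≥ 2. Combining the bounds, tw(G) = 2.

Treewidth 2.
Bags: B1 = {2, 3, 4}  B2 = {2, 4, 7}  B3 = {2, 4, 5}  B4 = {2, 4, 9}  B5 = {3, 4, 10}  B6 = {1, 4, 10}  B7 = {3, 8, 10}  B8 = {4, 6, 7}
Tree: B1–B2, B1–B3, B2–B4, B1–B5, B5–B6, B5–B7, B2–B8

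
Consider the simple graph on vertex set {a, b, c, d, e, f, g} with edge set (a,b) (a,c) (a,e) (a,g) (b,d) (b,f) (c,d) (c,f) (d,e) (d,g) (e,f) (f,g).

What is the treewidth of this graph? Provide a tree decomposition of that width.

The largest bag has 4 vertices, giving width 3; this decomposition certifies tw(G) ≤ 3. For the lower bound: the 4 vertex sets {a,g}, {d,e}, {f}, {c} are disjoint, each induces a connected subgraph, and every pair is joined by at least one edge of G. Contracting each set to a single vertex therefore yields K_{4} as a minor, and since treewidth is minor-monotone, tw(G) ≥ tw(K_{4}) = 3. The upper and lower bounds meet at 3, so that is the treewidth.

Treewidth 3.
One such decomposition:
Bags: B1 = {a, d, f, g}  B2 = {a, d, e, f}  B3 = {a, c, d, f}  B4 = {a, b, d, f}
Tree: B1–B2, B2–B3, B3–B4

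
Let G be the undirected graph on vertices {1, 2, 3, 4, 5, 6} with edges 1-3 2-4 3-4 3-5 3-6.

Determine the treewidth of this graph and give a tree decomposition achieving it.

Treewidth 1.
One such decomposition:
Bags: B1 = {3, 4}  B2 = {1, 3}  B3 = {3, 5}  B4 = {2, 4}  B5 = {3, 6}
Tree: B1–B2, B1–B3, B1–B4, B2–B5

Every bag has size at most 2, so the width is 2 − 1 = 1 and tw(G) ≤ 1. G has an edge, so its treewidth is at least 1. Combining the bounds, tw(G) = 1.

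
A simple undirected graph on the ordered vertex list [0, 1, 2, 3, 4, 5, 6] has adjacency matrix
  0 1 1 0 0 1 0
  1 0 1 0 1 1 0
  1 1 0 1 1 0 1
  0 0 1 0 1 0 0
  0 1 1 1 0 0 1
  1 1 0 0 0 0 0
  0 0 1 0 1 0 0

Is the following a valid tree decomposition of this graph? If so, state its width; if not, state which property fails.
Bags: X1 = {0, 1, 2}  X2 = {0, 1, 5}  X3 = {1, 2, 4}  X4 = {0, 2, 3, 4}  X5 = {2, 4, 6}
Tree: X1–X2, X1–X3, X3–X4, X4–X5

A tree decomposition must satisfy three properties: every vertex lies in some bag; for every edge, both endpoints lie together in some bag; and for every vertex, the bags containing it form a connected subtree. Here bags containing vertex 0 are not connected in the tree, so the decomposition is invalid.

No — bags containing vertex 0 are not connected in the tree.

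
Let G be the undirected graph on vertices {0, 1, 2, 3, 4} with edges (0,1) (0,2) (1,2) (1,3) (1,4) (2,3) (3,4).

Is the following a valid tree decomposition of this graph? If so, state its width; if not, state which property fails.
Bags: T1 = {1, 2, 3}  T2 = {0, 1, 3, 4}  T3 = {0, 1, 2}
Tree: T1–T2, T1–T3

A tree decomposition must satisfy three properties: every vertex lies in some bag; for every edge, both endpoints lie together in some bag; and for every vertex, the bags containing it form a connected subtree. Here bags containing vertex 0 are not connected in the tree, so the decomposition is invalid.

No — bags containing vertex 0 are not connected in the tree.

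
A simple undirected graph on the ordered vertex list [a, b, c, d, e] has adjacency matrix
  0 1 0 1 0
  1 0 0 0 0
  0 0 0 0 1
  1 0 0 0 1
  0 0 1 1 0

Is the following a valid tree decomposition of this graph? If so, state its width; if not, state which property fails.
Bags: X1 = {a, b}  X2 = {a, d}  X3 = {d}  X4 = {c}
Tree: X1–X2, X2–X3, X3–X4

A tree decomposition must satisfy three properties: every vertex lies in some bag; for every edge, both endpoints lie together in some bag; and for every vertex, the bags containing it form a connected subtree. Here vertex e appears in no bag, so the decomposition is invalid.

No — vertex e appears in no bag.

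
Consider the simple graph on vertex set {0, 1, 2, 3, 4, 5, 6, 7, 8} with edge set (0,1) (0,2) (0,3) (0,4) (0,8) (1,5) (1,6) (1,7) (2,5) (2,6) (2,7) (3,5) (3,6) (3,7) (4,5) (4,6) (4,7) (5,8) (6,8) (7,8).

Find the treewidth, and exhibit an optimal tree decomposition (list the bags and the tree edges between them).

The largest bag has 5 vertices, giving width 4; this decomposition certifies tw(G) ≤ 4. For the lower bound: the 5 vertex sets {0,2}, {1,6}, {7,8}, {5}, {4} are disjoint, each induces a connected subgraph, and every pair is joined by at least one edge of G. Contracting each set to a single vertex therefore yields K_{5} as a minor, and since treewidth is minor-monotone, tw(G) ≥ tw(K_{5}) = 4. Combining the bounds, tw(G) = 4.

Treewidth 4.
One optimal decomposition is:
Bags: B1 = {0, 2, 5, 6, 7}  B2 = {0, 1, 5, 6, 7}  B3 = {0, 5, 6, 7, 8}  B4 = {0, 4, 5, 6, 7}  B5 = {0, 3, 5, 6, 7}
Tree: B1–B2, B2–B3, B3–B4, B4–B5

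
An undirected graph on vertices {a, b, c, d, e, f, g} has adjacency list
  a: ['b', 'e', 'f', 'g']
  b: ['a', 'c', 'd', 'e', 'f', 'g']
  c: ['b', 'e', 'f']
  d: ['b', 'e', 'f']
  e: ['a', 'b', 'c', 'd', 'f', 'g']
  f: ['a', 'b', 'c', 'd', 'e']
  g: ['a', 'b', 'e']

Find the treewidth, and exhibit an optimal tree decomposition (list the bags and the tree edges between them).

Treewidth 3.
One such decomposition:
Bags: B1 = {a, b, e, g}  B2 = {a, b, e, f}  B3 = {b, c, e, f}  B4 = {b, d, e, f}
Tree: B1–B2, B2–B3, B3–B4

Each bag holds 4 vertices, so the decomposition has width 3, which upper-bounds the treewidth. For the lower bound, the 4 vertices {a, b, e, g} are pairwise adjacent, and any tree decomposition puts a clique entirely inside one bag — forcing width ≥ 3. Combining the bounds, tw(G) = 3.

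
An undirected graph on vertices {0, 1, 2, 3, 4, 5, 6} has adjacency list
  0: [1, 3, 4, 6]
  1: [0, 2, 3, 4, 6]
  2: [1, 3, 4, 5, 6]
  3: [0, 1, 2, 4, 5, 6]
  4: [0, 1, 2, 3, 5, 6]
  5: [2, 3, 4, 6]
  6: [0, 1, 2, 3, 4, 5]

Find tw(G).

4

A width-4 tree decomposition is:
Bags: B1 = {1, 2, 3, 4, 6}  B2 = {2, 3, 4, 5, 6}  B3 = {0, 1, 3, 4, 6}
Tree: B1–B2, B1–B3
The largest bag has 5 vertices, giving width 4; this decomposition certifies tw(G) ≤ 4. For the lower bound, the 5 vertices {0, 1, 3, 4, 6} are pairwise adjacent, and any tree decomposition puts a clique entirely inside one bag — forcing width ≥ 4. Therefore the treewidth is 4.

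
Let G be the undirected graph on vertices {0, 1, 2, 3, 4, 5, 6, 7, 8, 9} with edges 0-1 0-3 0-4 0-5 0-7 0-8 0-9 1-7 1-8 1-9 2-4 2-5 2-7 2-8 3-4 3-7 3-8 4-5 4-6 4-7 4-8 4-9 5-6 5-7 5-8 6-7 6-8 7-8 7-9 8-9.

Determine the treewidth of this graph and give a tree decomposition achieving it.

Each bag holds 5 vertices, so the decomposition has width 4, which upper-bounds the treewidth. On the other hand G contains the 5-clique {0, 1, 7, 8, 9}. A clique must lie in a single bag of any decomposition, so no decomposition can have width below 4. Therefore the treewidth is 4.

Treewidth 4.
One optimal decomposition is:
Bags: B1 = {0, 3, 4, 7, 8}  B2 = {0, 4, 7, 8, 9}  B3 = {0, 4, 5, 7, 8}  B4 = {0, 1, 7, 8, 9}  B5 = {4, 5, 6, 7, 8}  B6 = {2, 4, 5, 7, 8}
Tree: B1–B2, B2–B3, B2–B4, B3–B5, B3–B6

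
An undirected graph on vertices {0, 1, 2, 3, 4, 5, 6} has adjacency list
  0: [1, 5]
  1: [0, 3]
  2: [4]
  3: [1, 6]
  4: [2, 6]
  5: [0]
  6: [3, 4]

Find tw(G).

A width-1 tree decomposition is:
Bags: B1 = {0, 5}  B2 = {0, 1}  B3 = {1, 3}  B4 = {3, 6}  B5 = {4, 6}  B6 = {2, 4}
Tree: B1–B2, B2–B3, B3–B4, B4–B5, B5–B6
The largest bag has 2 vertices, giving width 1; this decomposition certifies tw(G) ≤ 1. Since G has at least one edge (e.g. 5–0), it is not an edgeless graph, so tw(G) ≥ 1. Hence tw(G) = 1 exactly.

1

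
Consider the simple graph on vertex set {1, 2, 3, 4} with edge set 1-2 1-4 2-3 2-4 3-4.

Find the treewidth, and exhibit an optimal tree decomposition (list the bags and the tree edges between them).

Every bag has size at most 3, so the width is 3 − 1 = 2 and tw(G) ≤ 2. On the other hand G contains the 3-clique {1, 2, 4}. A clique must lie in a single bag of any decomposition, so no decomposition can have width below 2. The upper and lower bounds meet at 2, so that is the treewidth.

Treewidth 2.
One optimal decomposition is:
Bags: B1 = {1, 2, 4}  B2 = {2, 3, 4}
Tree: B1–B2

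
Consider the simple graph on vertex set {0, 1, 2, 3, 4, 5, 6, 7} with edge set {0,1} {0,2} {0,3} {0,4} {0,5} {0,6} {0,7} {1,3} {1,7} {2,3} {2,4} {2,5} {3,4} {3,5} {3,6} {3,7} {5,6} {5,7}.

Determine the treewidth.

A width-3 tree decomposition is:
Bags: B1 = {0, 3, 5, 7}  B2 = {0, 3, 5, 6}  B3 = {0, 1, 3, 7}  B4 = {0, 2, 3, 5}  B5 = {0, 2, 3, 4}
Tree: B1–B2, B1–B3, B2–B4, B4–B5
The largest bag has 4 vertices, giving width 3; this decomposition certifies tw(G) ≤ 3. On the other hand G contains the 4-clique {0, 1, 3, 7}. A clique must lie in a single bag of any decomposition, so no decomposition can have width below 3. Combining the bounds, tw(G) = 3.

3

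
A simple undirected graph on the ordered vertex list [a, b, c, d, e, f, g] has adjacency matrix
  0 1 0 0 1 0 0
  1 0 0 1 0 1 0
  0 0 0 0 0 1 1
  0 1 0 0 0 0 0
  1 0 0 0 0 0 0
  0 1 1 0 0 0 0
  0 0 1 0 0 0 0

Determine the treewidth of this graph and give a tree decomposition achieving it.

Treewidth 1.
One optimal decomposition is:
Bags: B1 = {c, f}  B2 = {b, f}  B3 = {a, b}  B4 = {a, e}  B5 = {b, d}  B6 = {c, g}
Tree: B1–B2, B2–B3, B3–B4, B2–B5, B1–B6

Every bag has size at most 2, so the width is 2 − 1 = 1 and tw(G) ≤ 1. G has an edge, so its treewidth is at least 1. Therefore the treewidth is 1.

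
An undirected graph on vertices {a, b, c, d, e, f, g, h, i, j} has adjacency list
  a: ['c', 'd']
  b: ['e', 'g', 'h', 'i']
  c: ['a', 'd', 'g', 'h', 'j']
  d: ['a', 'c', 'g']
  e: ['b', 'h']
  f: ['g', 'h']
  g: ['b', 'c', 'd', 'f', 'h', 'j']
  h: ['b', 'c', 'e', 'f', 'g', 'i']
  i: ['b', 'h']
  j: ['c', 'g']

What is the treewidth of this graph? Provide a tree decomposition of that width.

Every bag has size at most 3, so the width is 3 − 1 = 2 and tw(G) ≤ 2. On the other hand G contains the 3-clique {c, d, g}. A clique must lie in a single bag of any decomposition, so no decomposition can have width below 2. Combining the bounds, tw(G) = 2.

Treewidth 2.
One optimal decomposition is:
Bags: B1 = {b, g, h}  B2 = {c, g, h}  B3 = {c, d, g}  B4 = {c, g, j}  B5 = {a, c, d}  B6 = {b, e, h}  B7 = {f, g, h}  B8 = {b, h, i}
Tree: B1–B2, B2–B3, B3–B4, B3–B5, B1–B6, B1–B7, B6–B8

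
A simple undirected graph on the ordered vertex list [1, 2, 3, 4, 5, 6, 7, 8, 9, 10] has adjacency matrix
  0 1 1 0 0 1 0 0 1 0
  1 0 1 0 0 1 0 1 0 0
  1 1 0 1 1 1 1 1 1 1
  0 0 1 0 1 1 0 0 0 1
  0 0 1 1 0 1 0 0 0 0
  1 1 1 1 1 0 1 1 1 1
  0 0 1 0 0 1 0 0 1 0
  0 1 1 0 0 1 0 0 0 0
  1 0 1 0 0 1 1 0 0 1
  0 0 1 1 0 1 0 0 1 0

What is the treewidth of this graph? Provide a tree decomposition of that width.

Treewidth 3.
One optimal decomposition is:
Bags: B1 = {3, 6, 9, 10}  B2 = {1, 3, 6, 9}  B3 = {3, 4, 6, 10}  B4 = {1, 2, 3, 6}  B5 = {2, 3, 6, 8}  B6 = {3, 4, 5, 6}  B7 = {3, 6, 7, 9}
Tree: B1–B2, B1–B3, B2–B4, B4–B5, B3–B6, B1–B7

Each bag holds 4 vertices, so the decomposition has width 3, which upper-bounds the treewidth. On the other hand G contains the 4-clique {2, 3, 6, 8}. A clique must lie in a single bag of any decomposition, so no decomposition can have width below 3. Therefore the treewidth is 3.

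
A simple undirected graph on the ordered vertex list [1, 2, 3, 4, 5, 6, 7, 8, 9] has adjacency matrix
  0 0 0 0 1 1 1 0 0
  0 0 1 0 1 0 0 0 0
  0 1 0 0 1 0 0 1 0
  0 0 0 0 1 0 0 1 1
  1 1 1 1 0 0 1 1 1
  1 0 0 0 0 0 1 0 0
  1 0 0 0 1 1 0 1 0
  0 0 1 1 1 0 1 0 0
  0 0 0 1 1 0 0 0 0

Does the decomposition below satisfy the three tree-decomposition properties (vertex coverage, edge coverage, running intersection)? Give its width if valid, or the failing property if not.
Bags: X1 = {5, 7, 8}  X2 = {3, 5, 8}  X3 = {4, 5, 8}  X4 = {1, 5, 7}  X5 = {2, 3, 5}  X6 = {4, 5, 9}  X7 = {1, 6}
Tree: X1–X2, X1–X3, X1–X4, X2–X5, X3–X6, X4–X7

A tree decomposition must satisfy three properties: every vertex lies in some bag; for every edge, both endpoints lie together in some bag; and for every vertex, the bags containing it form a connected subtree. Here edge (7,6) lies in no bag, so the decomposition is invalid.

No — edge (7,6) lies in no bag.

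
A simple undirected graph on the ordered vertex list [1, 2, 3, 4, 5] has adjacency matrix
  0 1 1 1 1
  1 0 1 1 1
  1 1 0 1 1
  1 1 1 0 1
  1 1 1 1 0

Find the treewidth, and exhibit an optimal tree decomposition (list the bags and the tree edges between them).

A single bag containing all 5 vertices is trivially a valid decomposition of width 4. On the other hand G contains the 5-clique {1, 2, 3, 4, 5}. A clique must lie in a single bag of any decomposition, so no decomposition can have width below 4. Therefore the treewidth is 4.

Treewidth 4.
One optimal decomposition is:
Bags: B1 = {1, 2, 3, 4, 5}
Tree: (single bag)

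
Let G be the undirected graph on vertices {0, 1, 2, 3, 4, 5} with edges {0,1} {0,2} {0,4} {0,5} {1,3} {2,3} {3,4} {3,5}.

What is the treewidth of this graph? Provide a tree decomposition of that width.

Each bag holds 3 vertices, so the decomposition has width 2, which upper-bounds the treewidth. The edges 1–3–5–0–1 form a cycle, so G is not a tree and its treewidth is at least 2. Therefore the treewidth is 2.

Treewidth 2.
One such decomposition:
Bags: B1 = {0, 1, 3}  B2 = {0, 3, 5}  B3 = {0, 2, 3}  B4 = {0, 3, 4}
Tree: B1–B2, B2–B3, B3–B4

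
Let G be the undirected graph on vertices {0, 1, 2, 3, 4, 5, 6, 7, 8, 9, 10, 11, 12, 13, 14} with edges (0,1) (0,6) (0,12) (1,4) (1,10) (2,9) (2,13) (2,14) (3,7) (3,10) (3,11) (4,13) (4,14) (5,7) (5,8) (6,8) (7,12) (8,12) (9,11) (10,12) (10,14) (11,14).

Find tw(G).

A width-3 tree decomposition is:
Bags: B1 = {2, 4, 9, 13}  B2 = {2, 4, 9, 14}  B3 = {4, 9, 11, 14}  B4 = {1, 4, 11, 14}  B5 = {1, 10, 11, 14}  B6 = {1, 3, 10, 11}  B7 = {0, 1, 3, 10}  B8 = {0, 3, 10, 12}  B9 = {0, 3, 7, 12}  B10 = {0, 6, 7, 12}  B11 = {6, 7, 8, 12}  B12 = {5, 6, 7, 8}
Tree: B1–B2, B2–B3, B3–B4, B4–B5, B5–B6, B6–B7, B7–B8, B8–B9, B9–B10, B10–B11, B11–B12
Each bag holds 4 vertices, so the decomposition has width 3, which upper-bounds the treewidth. For the lower bound: the 4 vertex sets {2,9,13}, {4}, {14}, {1,3,10,11} are disjoint, each induces a connected subgraph, and every pair is joined by at least one edge of G. Contracting each set to a single vertex therefore yields K_{4} as a minor, and since treewidth is minor-monotone, tw(G) ≥ tw(K_{4}) = 3. Therefore the treewidth is 3.

3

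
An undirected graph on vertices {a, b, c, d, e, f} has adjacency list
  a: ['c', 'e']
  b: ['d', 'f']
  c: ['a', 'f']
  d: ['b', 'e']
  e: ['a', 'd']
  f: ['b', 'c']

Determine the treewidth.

A width-2 tree decomposition is:
Bags: B1 = {b, c, f}  B2 = {a, b, c}  B3 = {a, b, e}  B4 = {b, d, e}
Tree: B1–B2, B2–B3, B3–B4
The largest bag has 3 vertices, giving width 2; this decomposition certifies tw(G) ≤ 2. Since b–f–c–a–e–d–b is a cycle in G, G is not acyclic. Forests are exactly the graphs of treewidth ≤ 1, so tw(G) ≥ 2. Combining the bounds, tw(G) = 2.

2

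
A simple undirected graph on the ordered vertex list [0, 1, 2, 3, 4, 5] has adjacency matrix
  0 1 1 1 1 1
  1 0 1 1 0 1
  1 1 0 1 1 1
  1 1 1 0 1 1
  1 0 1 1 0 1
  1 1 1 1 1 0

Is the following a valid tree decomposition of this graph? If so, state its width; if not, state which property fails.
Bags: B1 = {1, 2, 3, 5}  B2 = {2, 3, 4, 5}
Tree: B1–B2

A tree decomposition must satisfy three properties: every vertex lies in some bag; for every edge, both endpoints lie together in some bag; and for every vertex, the bags containing it form a connected subtree. Here vertex 0 appears in no bag, so the decomposition is invalid.

No — vertex 0 appears in no bag.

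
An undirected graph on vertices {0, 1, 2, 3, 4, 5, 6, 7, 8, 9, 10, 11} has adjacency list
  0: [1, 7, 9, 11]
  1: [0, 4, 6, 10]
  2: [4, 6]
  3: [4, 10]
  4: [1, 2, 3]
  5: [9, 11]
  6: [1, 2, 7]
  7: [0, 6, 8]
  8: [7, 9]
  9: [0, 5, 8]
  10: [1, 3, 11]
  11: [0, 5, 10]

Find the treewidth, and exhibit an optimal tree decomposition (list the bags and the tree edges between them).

Treewidth 3.
One optimal decomposition is:
Bags: B1 = {5, 8, 9, 11}  B2 = {0, 8, 9, 11}  B3 = {0, 7, 8, 11}  B4 = {0, 7, 10, 11}  B5 = {0, 1, 7, 10}  B6 = {1, 6, 7, 10}  B7 = {1, 3, 6, 10}  B8 = {1, 3, 4, 6}  B9 = {2, 3, 4, 6}
Tree: B1–B2, B2–B3, B3–B4, B4–B5, B5–B6, B6–B7, B7–B8, B8–B9

Each bag holds 4 vertices, so the decomposition has width 3, which upper-bounds the treewidth. For the lower bound: the 4 vertex sets {5,8,9}, {11}, {0}, {1,6,7,10} are disjoint, each induces a connected subgraph, and every pair is joined by at least one edge of G. Contracting each set to a single vertex therefore yields K_{4} as a minor, and since treewidth is minor-monotone, tw(G) ≥ tw(K_{4}) = 3. The upper and lower bounds meet at 3, so that is the treewidth.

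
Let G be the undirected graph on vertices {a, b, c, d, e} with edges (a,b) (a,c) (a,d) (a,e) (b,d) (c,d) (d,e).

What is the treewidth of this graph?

A width-2 tree decomposition is:
Bags: B1 = {a, b, d}  B2 = {a, d, e}  B3 = {a, c, d}
Tree: B1–B2, B2–B3
The largest bag has 3 vertices, giving width 2; this decomposition certifies tw(G) ≤ 2. Conversely, {a, d, e} is a clique of size 3, and the vertices of any clique must share a bag in every tree decomposition; so some bag has ≥ 3 vertices and tw(G) ≥ 2. Combining the bounds, tw(G) = 2.

2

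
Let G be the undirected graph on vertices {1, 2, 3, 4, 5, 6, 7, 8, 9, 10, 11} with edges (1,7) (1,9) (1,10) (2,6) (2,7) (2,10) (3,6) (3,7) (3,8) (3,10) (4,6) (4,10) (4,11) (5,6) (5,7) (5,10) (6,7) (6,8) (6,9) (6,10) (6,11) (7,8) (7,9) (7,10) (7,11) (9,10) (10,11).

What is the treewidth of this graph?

3

A width-3 tree decomposition is:
Bags: B1 = {6, 7, 10, 11}  B2 = {3, 6, 7, 10}  B3 = {5, 6, 7, 10}  B4 = {4, 6, 10, 11}  B5 = {6, 7, 9, 10}  B6 = {1, 7, 9, 10}  B7 = {2, 6, 7, 10}  B8 = {3, 6, 7, 8}
Tree: B1–B2, B1–B3, B1–B4, B3–B5, B5–B6, B2–B7, B2–B8
The largest bag has 4 vertices, giving width 3; this decomposition certifies tw(G) ≤ 3. On the other hand G contains the 4-clique {1, 7, 9, 10}. A clique must lie in a single bag of any decomposition, so no decomposition can have width below 3. The upper and lower bounds meet at 3, so that is the treewidth.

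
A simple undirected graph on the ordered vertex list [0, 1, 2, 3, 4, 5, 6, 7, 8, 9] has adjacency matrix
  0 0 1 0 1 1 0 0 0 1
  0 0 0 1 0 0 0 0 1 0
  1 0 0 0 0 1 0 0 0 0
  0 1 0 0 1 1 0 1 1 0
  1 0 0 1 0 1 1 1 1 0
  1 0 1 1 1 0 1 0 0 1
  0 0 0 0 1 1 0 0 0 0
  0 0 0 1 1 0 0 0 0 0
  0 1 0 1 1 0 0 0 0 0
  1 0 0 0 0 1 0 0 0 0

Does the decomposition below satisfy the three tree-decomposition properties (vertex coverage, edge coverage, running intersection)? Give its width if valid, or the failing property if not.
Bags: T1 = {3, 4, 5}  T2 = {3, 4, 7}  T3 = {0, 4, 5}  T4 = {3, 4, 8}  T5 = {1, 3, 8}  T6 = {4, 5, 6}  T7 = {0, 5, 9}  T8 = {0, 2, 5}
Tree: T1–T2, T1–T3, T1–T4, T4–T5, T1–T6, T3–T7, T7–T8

Yes; width 2.

Vertex coverage: the bags together contain {0, 1, 2, 3, 4, 5, 6, 7, 8, 9}, the full vertex set. Edge coverage: each edge of G has both endpoints in at least one bag. Running intersection: for every vertex, the bags containing it form a connected subtree. All three properties hold, so this is a valid tree decomposition of width max|bag| − 1 = 2, and hence tw(G) ≤ 2.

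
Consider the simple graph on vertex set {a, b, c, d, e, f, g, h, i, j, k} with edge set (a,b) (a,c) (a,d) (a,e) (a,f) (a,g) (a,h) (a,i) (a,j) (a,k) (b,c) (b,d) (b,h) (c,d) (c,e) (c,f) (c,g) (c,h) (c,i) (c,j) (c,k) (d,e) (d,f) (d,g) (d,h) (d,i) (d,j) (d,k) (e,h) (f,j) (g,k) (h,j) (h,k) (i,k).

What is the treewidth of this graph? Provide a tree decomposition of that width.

Treewidth 4.
One optimal decomposition is:
Bags: B1 = {a, c, d, i, k}  B2 = {a, c, d, h, k}  B3 = {a, c, d, h, j}  B4 = {a, b, c, d, h}  B5 = {a, c, d, f, j}  B6 = {a, c, d, g, k}  B7 = {a, c, d, e, h}
Tree: B1–B2, B2–B3, B3–B4, B3–B5, B2–B6, B3–B7

The largest bag has 5 vertices, giving width 4; this decomposition certifies tw(G) ≤ 4. For the lower bound, the 5 vertices {a, c, d, g, k} are pairwise adjacent, and any tree decomposition puts a clique entirely inside one bag — forcing width ≥ 4. Hence tw(G) = 4 exactly.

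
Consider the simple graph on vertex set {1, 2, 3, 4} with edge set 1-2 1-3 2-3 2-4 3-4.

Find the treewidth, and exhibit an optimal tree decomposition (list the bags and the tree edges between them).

The largest bag has 3 vertices, giving width 2; this decomposition certifies tw(G) ≤ 2. Conversely, {1, 2, 3} is a clique of size 3, and the vertices of any clique must share a bag in every tree decomposition; so some bag has ≥ 3 vertices and tw(G) ≥ 2. Therefore the treewidth is 2.

Treewidth 2.
One optimal decomposition is:
Bags: B1 = {2, 3, 4}  B2 = {1, 2, 3}
Tree: B1–B2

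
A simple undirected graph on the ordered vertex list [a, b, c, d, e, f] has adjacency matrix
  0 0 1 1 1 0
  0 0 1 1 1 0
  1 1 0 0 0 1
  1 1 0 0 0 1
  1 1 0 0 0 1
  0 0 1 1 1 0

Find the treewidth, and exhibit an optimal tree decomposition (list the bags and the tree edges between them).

Treewidth 3.
One optimal decomposition is:
Bags: B1 = {a, b, c, f}  B2 = {a, b, e, f}  B3 = {a, b, d, f}
Tree: B1–B2, B2–B3

Each bag holds 4 vertices, so the decomposition has width 3, which upper-bounds the treewidth. For the lower bound: the 4 vertex sets {b,c}, {e,f}, {a}, {d} are disjoint, each induces a connected subgraph, and every pair is joined by at least one edge of G. Contracting each set to a single vertex therefore yields K_{4} as a minor, and since treewidth is minor-monotone, tw(G) ≥ tw(K_{4}) = 3. Hence tw(G) = 3 exactly.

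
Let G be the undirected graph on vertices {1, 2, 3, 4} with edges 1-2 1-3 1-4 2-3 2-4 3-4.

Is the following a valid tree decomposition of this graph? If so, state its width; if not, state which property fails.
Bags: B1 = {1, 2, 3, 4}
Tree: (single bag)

Vertex coverage: the bags together contain {1, 2, 3, 4}, the full vertex set. Edge coverage: each edge of G has both endpoints in at least one bag. Running intersection: for every vertex, the bags containing it form a connected subtree. All three properties hold, so this is a valid tree decomposition of width max|bag| − 1 = 3, and hence tw(G) ≤ 3.

Yes; width 3.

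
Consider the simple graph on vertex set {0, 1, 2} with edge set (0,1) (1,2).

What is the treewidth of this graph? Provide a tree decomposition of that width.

Treewidth 1.
One such decomposition:
Bags: B1 = {1, 2}  B2 = {0, 1}
Tree: B1–B2

Each bag holds 2 vertices, so the decomposition has width 1, which upper-bounds the treewidth. Since G has at least one edge (e.g. 2–1), it is not an edgeless graph, so tw(G) ≥ 1. Therefore the treewidth is 1.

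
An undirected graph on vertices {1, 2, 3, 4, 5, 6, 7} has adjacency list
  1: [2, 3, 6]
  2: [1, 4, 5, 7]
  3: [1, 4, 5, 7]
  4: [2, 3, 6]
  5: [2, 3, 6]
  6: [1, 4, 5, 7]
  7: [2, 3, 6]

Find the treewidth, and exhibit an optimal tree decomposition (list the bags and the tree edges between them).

Every bag has size at most 4, so the width is 4 − 1 = 3 and tw(G) ≤ 3. For the lower bound: the 4 vertex sets {2,4}, {1,6}, {3}, {7} are disjoint, each induces a connected subgraph, and every pair is joined by at least one edge of G. Contracting each set to a single vertex therefore yields K_{4} as a minor, and since treewidth is minor-monotone, tw(G) ≥ tw(K_{4}) = 3. Therefore the treewidth is 3.

Treewidth 3.
One optimal decomposition is:
Bags: B1 = {2, 3, 4, 6}  B2 = {1, 2, 3, 6}  B3 = {2, 3, 6, 7}  B4 = {2, 3, 5, 6}
Tree: B1–B2, B2–B3, B3–B4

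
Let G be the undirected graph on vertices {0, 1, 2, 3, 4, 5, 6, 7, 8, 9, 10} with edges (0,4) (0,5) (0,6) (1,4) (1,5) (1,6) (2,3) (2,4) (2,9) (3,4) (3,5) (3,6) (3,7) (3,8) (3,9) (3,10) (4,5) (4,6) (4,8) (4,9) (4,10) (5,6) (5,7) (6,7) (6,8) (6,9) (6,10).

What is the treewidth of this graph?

A width-3 tree decomposition is:
Bags: B1 = {3, 4, 6, 9}  B2 = {2, 3, 4, 9}  B3 = {3, 4, 5, 6}  B4 = {3, 4, 6, 8}  B5 = {3, 5, 6, 7}  B6 = {0, 4, 5, 6}  B7 = {3, 4, 6, 10}  B8 = {1, 4, 5, 6}
Tree: B1–B2, B1–B3, B1–B4, B3–B5, B3–B6, B4–B7, B6–B8
Every bag has size at most 4, so the width is 4 − 1 = 3 and tw(G) ≤ 3. On the other hand G contains the 4-clique {2, 3, 4, 9}. A clique must lie in a single bag of any decomposition, so no decomposition can have width below 3. The upper and lower bounds meet at 3, so that is the treewidth.

3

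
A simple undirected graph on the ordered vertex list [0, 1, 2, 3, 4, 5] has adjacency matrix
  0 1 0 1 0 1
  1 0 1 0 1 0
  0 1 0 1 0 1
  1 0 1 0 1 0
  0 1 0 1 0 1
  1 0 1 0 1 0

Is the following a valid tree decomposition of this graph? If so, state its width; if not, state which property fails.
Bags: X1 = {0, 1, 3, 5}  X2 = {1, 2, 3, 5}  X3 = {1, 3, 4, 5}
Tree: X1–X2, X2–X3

Yes; width 3.

Every vertex of G appears in some bag (union = {0, 1, 2, 3, 4, 5}); every edge is covered by a bag; and for each vertex v the set of bags containing v is connected in the bag tree. The decomposition is therefore valid. The largest bag has 4 vertices, so the width is 3.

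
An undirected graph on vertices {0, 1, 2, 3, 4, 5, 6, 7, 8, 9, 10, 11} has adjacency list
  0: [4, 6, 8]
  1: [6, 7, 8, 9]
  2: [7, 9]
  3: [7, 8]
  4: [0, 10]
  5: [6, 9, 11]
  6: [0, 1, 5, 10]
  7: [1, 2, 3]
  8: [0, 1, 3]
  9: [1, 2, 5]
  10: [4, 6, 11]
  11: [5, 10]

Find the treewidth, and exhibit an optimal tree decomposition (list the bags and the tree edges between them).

Every bag has size at most 4, so the width is 4 − 1 = 3 and tw(G) ≤ 3. For the lower bound: the 4 vertex sets {4,10,11}, {0}, {6}, {1,5,8,9} are disjoint, each induces a connected subgraph, and every pair is joined by at least one edge of G. Contracting each set to a single vertex therefore yields K_{4} as a minor, and since treewidth is minor-monotone, tw(G) ≥ tw(K_{4}) = 3. The upper and lower bounds meet at 3, so that is the treewidth.

Treewidth 3.
One optimal decomposition is:
Bags: B1 = {0, 4, 10, 11}  B2 = {0, 6, 10, 11}  B3 = {0, 5, 6, 11}  B4 = {0, 5, 6, 8}  B5 = {1, 5, 6, 8}  B6 = {1, 5, 8, 9}  B7 = {1, 3, 8, 9}  B8 = {1, 3, 7, 9}  B9 = {2, 3, 7, 9}
Tree: B1–B2, B2–B3, B3–B4, B4–B5, B5–B6, B6–B7, B7–B8, B8–B9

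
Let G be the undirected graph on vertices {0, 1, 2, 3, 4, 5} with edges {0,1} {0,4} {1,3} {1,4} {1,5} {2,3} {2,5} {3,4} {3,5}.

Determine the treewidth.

A width-2 tree decomposition is:
Bags: B1 = {1, 3, 4}  B2 = {1, 3, 5}  B3 = {2, 3, 5}  B4 = {0, 1, 4}
Tree: B1–B2, B2–B3, B1–B4
Each bag holds 3 vertices, so the decomposition has width 2, which upper-bounds the treewidth. Conversely, {0, 1, 4} is a clique of size 3, and the vertices of any clique must share a bag in every tree decomposition; so some bag has ≥ 3 vertices and tw(G) ≥ 2. The upper and lower bounds meet at 2, so that is the treewidth.

2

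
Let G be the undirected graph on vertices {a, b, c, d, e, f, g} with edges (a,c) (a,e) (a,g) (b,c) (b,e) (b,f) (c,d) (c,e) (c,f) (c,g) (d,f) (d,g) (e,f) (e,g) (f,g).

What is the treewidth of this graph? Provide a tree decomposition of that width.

Treewidth 3.
Bags: B1 = {c, d, f, g}  B2 = {c, e, f, g}  B3 = {b, c, e, f}  B4 = {a, c, e, g}
Tree: B1–B2, B2–B3, B2–B4

Each bag holds 4 vertices, so the decomposition has width 3, which upper-bounds the treewidth. Conversely, {a, c, e, g} is a clique of size 4, and the vertices of any clique must share a bag in every tree decomposition; so some bag has ≥ 4 vertices and tw(G) ≥ 3. Hence tw(G) = 3 exactly.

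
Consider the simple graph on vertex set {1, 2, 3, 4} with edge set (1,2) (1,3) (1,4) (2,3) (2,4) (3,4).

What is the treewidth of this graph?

3

A width-3 tree decomposition is:
Bags: B1 = {1, 2, 3, 4}
Tree: (single bag)
With just one bag of size 4, the width is 4 − 1 = 3, so tw(G) ≤ 3. On the other hand G contains the 4-clique {1, 2, 3, 4}. A clique must lie in a single bag of any decomposition, so no decomposition can have width below 3. The upper and lower bounds meet at 3, so that is the treewidth.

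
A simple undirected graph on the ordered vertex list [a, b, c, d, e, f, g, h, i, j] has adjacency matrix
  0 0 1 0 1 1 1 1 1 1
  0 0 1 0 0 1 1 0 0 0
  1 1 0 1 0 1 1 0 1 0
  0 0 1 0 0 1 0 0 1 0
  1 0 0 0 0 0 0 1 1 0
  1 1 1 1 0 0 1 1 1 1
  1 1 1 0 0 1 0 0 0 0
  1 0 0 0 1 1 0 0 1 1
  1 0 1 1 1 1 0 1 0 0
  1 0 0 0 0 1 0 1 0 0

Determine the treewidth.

3

A width-3 tree decomposition is:
Bags: B1 = {a, c, f, g}  B2 = {b, c, f, g}  B3 = {a, c, f, i}  B4 = {a, f, h, i}  B5 = {c, d, f, i}  B6 = {a, f, h, j}  B7 = {a, e, h, i}
Tree: B1–B2, B1–B3, B3–B4, B3–B5, B4–B6, B4–B7
The largest bag has 4 vertices, giving width 3; this decomposition certifies tw(G) ≤ 3. On the other hand G contains the 4-clique {a, e, h, i}. A clique must lie in a single bag of any decomposition, so no decomposition can have width below 3. Therefore the treewidth is 3.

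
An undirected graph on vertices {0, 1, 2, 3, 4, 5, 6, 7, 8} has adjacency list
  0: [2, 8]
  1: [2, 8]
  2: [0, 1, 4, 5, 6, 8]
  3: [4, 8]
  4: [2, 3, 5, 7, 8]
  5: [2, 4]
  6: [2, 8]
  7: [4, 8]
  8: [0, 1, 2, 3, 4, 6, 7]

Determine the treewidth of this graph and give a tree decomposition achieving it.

Treewidth 2.
One such decomposition:
Bags: B1 = {1, 2, 8}  B2 = {0, 2, 8}  B3 = {2, 4, 8}  B4 = {3, 4, 8}  B5 = {2, 6, 8}  B6 = {4, 7, 8}  B7 = {2, 4, 5}
Tree: B1–B2, B1–B3, B3–B4, B3–B5, B3–B6, B3–B7

The largest bag has 3 vertices, giving width 2; this decomposition certifies tw(G) ≤ 2. For the lower bound, the 3 vertices {0, 2, 8} are pairwise adjacent, and any tree decomposition puts a clique entirely inside one bag — forcing width ≥ 2. Combining the bounds, tw(G) = 2.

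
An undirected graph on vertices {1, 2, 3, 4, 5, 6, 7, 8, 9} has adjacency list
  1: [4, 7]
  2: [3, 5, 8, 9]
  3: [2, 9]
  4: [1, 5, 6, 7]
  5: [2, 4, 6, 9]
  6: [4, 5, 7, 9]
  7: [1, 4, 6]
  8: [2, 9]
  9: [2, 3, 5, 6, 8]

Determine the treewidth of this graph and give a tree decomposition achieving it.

Treewidth 2.
One such decomposition:
Bags: B1 = {2, 8, 9}  B2 = {2, 5, 9}  B3 = {5, 6, 9}  B4 = {4, 5, 6}  B5 = {4, 6, 7}  B6 = {2, 3, 9}  B7 = {1, 4, 7}
Tree: B1–B2, B2–B3, B3–B4, B4–B5, B1–B6, B5–B7

Every bag has size at most 3, so the width is 3 − 1 = 2 and tw(G) ≤ 2. For the lower bound, the 3 vertices {1, 4, 7} are pairwise adjacent, and any tree decomposition puts a clique entirely inside one bag — forcing width ≥ 2. The upper and lower bounds meet at 2, so that is the treewidth.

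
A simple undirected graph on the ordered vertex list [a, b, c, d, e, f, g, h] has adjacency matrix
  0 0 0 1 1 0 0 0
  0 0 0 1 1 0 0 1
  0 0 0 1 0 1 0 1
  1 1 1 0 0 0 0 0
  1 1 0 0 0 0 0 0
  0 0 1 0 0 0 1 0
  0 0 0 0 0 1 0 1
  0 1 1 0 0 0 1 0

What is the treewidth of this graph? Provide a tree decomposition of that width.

Each bag holds 3 vertices, so the decomposition has width 2, which upper-bounds the treewidth. For the lower bound, G contains the cycle e–a–d–b–e, so G is not a forest; only forests have treewidth ≤ 1, hence tw(G) ≥ 2. The upper and lower bounds meet at 2, so that is the treewidth.

Treewidth 2.
Bags: B1 = {a, b, e}  B2 = {a, b, d}  B3 = {b, d, h}  B4 = {c, d, h}  B5 = {c, g, h}  B6 = {c, f, g}
Tree: B1–B2, B2–B3, B3–B4, B4–B5, B5–B6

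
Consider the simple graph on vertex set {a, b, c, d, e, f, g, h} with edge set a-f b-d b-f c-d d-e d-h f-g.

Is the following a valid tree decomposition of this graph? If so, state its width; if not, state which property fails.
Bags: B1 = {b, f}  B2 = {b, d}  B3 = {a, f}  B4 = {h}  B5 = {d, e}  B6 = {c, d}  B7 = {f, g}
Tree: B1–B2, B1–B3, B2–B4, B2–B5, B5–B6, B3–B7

No — edge (d,h) lies in no bag.

A tree decomposition must satisfy three properties: every vertex lies in some bag; for every edge, both endpoints lie together in some bag; and for every vertex, the bags containing it form a connected subtree. Here edge (d,h) lies in no bag, so the decomposition is invalid.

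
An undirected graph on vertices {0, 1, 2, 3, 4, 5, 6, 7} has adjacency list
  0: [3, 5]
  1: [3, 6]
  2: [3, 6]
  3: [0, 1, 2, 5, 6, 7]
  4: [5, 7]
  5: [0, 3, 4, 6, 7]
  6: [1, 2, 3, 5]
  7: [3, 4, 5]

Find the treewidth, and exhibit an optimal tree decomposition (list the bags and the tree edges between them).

Every bag has size at most 3, so the width is 3 − 1 = 2 and tw(G) ≤ 2. Conversely, {1, 3, 6} is a clique of size 3, and the vertices of any clique must share a bag in every tree decomposition; so some bag has ≥ 3 vertices and tw(G) ≥ 2. Hence tw(G) = 2 exactly.

Treewidth 2.
Bags: B1 = {3, 5, 7}  B2 = {3, 5, 6}  B3 = {4, 5, 7}  B4 = {0, 3, 5}  B5 = {2, 3, 6}  B6 = {1, 3, 6}
Tree: B1–B2, B1–B3, B1–B4, B2–B5, B5–B6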